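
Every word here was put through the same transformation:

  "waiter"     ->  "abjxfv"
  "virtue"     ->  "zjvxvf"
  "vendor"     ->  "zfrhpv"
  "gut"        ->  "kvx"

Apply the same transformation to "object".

pfnfgx

Vowels shift forward by 1 and consonants shift forward by 4.
For object: o(vowel)+1=p, b(cons)+4=f, j(cons)+4=n, e(vowel)+1=f, c(cons)+4=g, t(cons)+4=x.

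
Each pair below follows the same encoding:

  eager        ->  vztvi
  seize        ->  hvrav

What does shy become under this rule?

hsb

This is the alphabet-reversal cipher (Atbash): a becomes z, b becomes y, etc.
On shy: s↔h, h↔s, y↔b.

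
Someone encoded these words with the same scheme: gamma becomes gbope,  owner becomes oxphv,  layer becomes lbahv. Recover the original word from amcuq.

In gamma: g→g is +0, a→b is +1, m→o is +2, m→p is +3 — the shift increases by 1 each position. The shift increases by 1 at each position, starting from +0: 0, 1, 2, ….
Undoing it on amcuq: a−0=a, m−1=l, c−2=a, u−3=r, q−4=m.

alarm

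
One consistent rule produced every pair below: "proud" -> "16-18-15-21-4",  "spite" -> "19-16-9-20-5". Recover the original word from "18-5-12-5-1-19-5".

p is letter #16 and maps to 16: an offset of 0. Letters become their 1-indexed alphabet positions: a=1 … z=26.
Reversing it on 18-5-12-5-1-19-5: 18=r, 5=e, 12=l, 5=e, 1=a, 19=s, 5=e.

release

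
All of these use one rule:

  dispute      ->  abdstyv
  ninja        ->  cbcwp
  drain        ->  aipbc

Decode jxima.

world

d(3)→a(0) and i(8)→b(1) fit y≡21x+15 (mod 26); the inverse of 21 mod 26 is 5. Treating letters as 0–25, the rule is x ↦ 21x + 15 (mod 26).
Reversing it on jxima: j(9)→5·(9−15)≡22=w; x(23)→5·(23−15)≡14=o; i(8)→5·(8−15)≡17=r; m(12)→5·(12−15)≡11=l; a(0)→5·(0−15)≡3=d (all mod 26).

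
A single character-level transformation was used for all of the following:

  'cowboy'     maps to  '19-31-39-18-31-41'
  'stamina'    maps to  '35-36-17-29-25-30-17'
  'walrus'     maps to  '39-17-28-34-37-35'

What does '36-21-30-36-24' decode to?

tenth

c is letter #3 and maps to 19: an offset of 16. Letters become their 1-based position plus 16 (so a→17, b→18, …).
Reversing it on 36-21-30-36-24: 36→(36−16)÷1=20=t, 21→(21−16)÷1=5=e, 30→(30−16)÷1=14=n, 36→(36−16)÷1=20=t, 24→(24−16)÷1=8=h.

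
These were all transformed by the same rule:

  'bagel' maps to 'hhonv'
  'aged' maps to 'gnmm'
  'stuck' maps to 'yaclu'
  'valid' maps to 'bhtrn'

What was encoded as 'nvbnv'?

hotel

In bagel: b→h is +6, a→h is +7, g→o is +8, e→n is +9 — the shift increases by 1 each position. Each letter shifts forward by (position + 6), i.e. 6, 7, 8, … — the shift grows by one for each successive letter.
Undoing it on nvbnv: n−6=h, v−7=o, b−8=t, n−9=e, v−10=l.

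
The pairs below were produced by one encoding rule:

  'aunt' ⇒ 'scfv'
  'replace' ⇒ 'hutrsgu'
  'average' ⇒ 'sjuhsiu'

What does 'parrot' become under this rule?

a(0)→s(18) and u(20)→c(2) fit y≡7x+18 (mod 26); the inverse of 7 mod 26 is 15. Each letter's alphabet position (a=0..z=25) is mapped through 7·x+18 mod 26 — an affine cipher.
On parrot: p(15)→7·15+18≡19=t; a(0)→7·0+18≡18=s; r(17)→7·17+18≡7=h; r(17)→7·17+18≡7=h; o(14)→7·14+18≡12=m; t(19)→7·19+18≡21=v (all mod 26).

tshhmv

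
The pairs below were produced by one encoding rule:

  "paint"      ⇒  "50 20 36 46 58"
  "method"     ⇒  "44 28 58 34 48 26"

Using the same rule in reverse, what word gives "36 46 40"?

With a=1..z=26, the number is 2·pos + 18.
Undoing it on 36 46 40: 36→(36−18)÷2=9=i, 46→(46−18)÷2=14=n, 40→(40−18)÷2=11=k.

ink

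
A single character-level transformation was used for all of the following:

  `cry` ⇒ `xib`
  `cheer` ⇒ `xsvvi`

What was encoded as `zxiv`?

acre

Each pair mirrors across the alphabet (c↔x, r↔i, y↔b): positions sum to 25. Each letter is replaced by its mirror in the alphabet: a↔z, b↔y, c↔x, and so on (the Atbash cipher).
Decoding zxiv: z↔a, x↔c, i↔r, v↔e.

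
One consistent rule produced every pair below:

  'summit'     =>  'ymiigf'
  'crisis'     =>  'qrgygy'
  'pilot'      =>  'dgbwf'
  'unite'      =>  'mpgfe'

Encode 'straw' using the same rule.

s(18)→y(24) and u(20)→m(12) fit y≡7x+2 (mod 26); the inverse of 7 mod 26 is 15. Treating letters as 0–25, the rule is x ↦ 7x + 2 (mod 26).
Applying it to straw: s(18)→7·18+2≡24=y; t(19)→7·19+2≡5=f; r(17)→7·17+2≡17=r; a(0)→7·0+2≡2=c; w(22)→7·22+2≡0=a (all mod 26).

yfrca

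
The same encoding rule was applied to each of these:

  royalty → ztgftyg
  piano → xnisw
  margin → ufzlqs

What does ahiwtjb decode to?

Shifts by position in royalty: pos 0: r→z (+8), pos 1: o→t (+5), pos 2: y→g (+8), pos 3: a→f (+5) — repeating every 2. The shifts repeat in a cycle of length 2: positions 0,1,… shift by +8, +5, then the pattern repeats.
Decoding ahiwtjb: a−8=s, h−5=c, i−8=a, w−5=r, t−8=l, j−5=e, b−8=t.

scarlet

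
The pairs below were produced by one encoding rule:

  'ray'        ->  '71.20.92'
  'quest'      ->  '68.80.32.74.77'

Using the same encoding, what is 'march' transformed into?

56.20.71.26.41

The formula is n = 3×(alphabet index, a=1) + 17.
On march: m=13→56, a=1→20, r=18→71, c=3→26, h=8→41.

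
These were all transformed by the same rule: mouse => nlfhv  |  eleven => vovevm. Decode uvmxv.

fence

Each pair mirrors across the alphabet (m↔n, o↔l, u↔f): positions sum to 25. Each letter is replaced by its mirror in the alphabet: a↔z, b↔y, c↔x, and so on (the Atbash cipher).
Decoding uvmxv: u↔f, v↔e, m↔n, x↔c, v↔e.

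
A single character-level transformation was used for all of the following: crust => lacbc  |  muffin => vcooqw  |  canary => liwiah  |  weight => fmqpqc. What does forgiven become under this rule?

The shift depends on letter class: consonant c→l is +9, but vowel u→c is +8. Vowels shift forward by 8 and consonants shift forward by 9.
For forgiven: f(cons)+9=o, o(vowel)+8=w, r(cons)+9=a, g(cons)+9=p, i(vowel)+8=q, v(cons)+9=e, e(vowel)+8=m, n(cons)+9=w.

owapqemw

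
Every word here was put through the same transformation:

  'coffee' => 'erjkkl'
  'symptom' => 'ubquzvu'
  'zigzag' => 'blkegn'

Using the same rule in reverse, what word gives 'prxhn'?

In coffee: c→e is +2, o→r is +3, f→j is +4, f→k is +5 — the shift increases by 1 each position. The shift increases by 1 at each position, starting from +2: 2, 3, 4, ….
Decoding prxhn: p−2=n, r−3=o, x−4=t, h−5=c, n−6=h.

notch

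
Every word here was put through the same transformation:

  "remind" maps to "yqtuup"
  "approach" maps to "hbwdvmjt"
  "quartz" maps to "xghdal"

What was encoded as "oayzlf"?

hornet

Shifts by position in remind: pos 0: r→y (+7), pos 1: e→q (+12), pos 2: m→t (+7), pos 3: i→u (+12) — repeating every 2. It's a Vigenère-style cipher with numeric key [7,12]: position i shifts by key[i mod 2].
Reversing it on oayzlf: o−7=h, a−12=o, y−7=r, z−12=n, l−7=e, f−12=t.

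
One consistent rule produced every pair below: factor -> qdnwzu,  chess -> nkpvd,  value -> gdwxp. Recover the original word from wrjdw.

loyal

Shifts by position in factor: pos 0: f→q (+11), pos 1: a→d (+3), pos 2: c→n (+11), pos 3: t→w (+3) — repeating every 2. The shifts repeat in a cycle of length 2: positions 0,1,… shift by +11, +3, then the pattern repeats.
Decoding wrjdw: w−11=l, r−3=o, j−11=y, d−3=a, w−11=l.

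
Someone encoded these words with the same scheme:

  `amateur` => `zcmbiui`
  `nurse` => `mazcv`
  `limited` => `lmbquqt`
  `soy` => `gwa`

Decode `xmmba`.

Two steps: reverse the string, then apply a Caesar shift of +8.
Decoding xmmba: shift back: x−8=p, m−8=e, m−8=e, b−8=t, a−8=s → peets; then reverse → steep.

steep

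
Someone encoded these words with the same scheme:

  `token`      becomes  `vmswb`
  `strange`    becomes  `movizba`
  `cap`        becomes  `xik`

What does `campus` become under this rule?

acxuik

Two steps: reverse the string, then apply a Caesar shift of +8.
Applying it to campus: reverse → supmac; then shift: s+8=a, u+8=c, p+8=x, m+8=u, a+8=i, c+8=k.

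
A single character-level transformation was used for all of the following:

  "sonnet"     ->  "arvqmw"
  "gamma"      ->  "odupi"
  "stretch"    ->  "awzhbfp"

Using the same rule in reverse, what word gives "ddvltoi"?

Shifts by position in sonnet: pos 0: s→a (+8), pos 1: o→r (+3), pos 2: n→v (+8), pos 3: n→q (+3) — repeating every 2. A repeating key of period 2 is used — shifts +8, +3 over and over.
Reversing it on ddvltoi: d−8=v, d−3=a, v−8=n, l−3=i, t−8=l, o−3=l, i−8=a.

vanilla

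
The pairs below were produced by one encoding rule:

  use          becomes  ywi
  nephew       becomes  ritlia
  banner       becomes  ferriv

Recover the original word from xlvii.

Each letter is shifted forward by 4 in the alphabet (a Caesar shift of +4).
Reversing it on xlvii: x−4=t, l−4=h, v−4=r, i−4=e, i−4=e.

three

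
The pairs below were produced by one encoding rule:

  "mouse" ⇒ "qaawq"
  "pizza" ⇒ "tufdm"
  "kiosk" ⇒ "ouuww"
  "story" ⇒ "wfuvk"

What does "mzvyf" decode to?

Shifts by position in mouse: pos 0: m→q (+4), pos 1: o→a (+12), pos 2: u→a (+6), pos 3: s→w (+4), pos 4: e→q (+12) — repeating every 3. The shifts repeat in a cycle of length 3: positions 0,1,… shift by +4, +12, +6, then the pattern repeats.
Reversing it on mzvyf: m−4=i, z−12=n, v−6=p, y−4=u, f−12=t.

input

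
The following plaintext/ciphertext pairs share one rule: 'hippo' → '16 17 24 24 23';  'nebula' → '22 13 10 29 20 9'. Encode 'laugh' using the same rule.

20 9 29 15 16

h is letter #8 and maps to 16: an offset of 8. Each letter is replaced by its alphabet position (a=1..z=26) + 8.
On laugh: l=12→20, a=1→9, u=21→29, g=7→15, h=8→16.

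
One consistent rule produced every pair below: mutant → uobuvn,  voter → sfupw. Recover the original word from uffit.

sheet

Read the word backwards and shift each letter +1.
Reversing it on uffit: shift back: u−1=t, f−1=e, f−1=e, i−1=h, t−1=s → teehs; then reverse → sheet.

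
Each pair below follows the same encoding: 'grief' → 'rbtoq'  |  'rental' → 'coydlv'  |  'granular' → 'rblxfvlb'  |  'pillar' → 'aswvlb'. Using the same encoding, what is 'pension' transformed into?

Shifts by position in grief: pos 0: g→r (+11), pos 1: r→b (+10), pos 2: i→t (+11), pos 3: e→o (+10) — repeating every 2. A repeating key of period 2 is used — shifts +11, +10 over and over.
Applying it to pension: p+11=a, e+10=o, n+11=y, s+10=c, i+11=t, o+10=y, n+11=y.

aoyctyy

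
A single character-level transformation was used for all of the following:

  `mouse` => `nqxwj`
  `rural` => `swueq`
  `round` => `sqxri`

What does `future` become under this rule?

In mouse: m→n is +1, o→q is +2, u→x is +3, s→w is +4 — the shift increases by 1 each position. The shift increases by 1 at each position, starting from +1: 1, 2, 3, ….
Applying it to future: f+1=g, u+2=w, t+3=w, u+4=y, r+5=w, e+6=k.

gwwywk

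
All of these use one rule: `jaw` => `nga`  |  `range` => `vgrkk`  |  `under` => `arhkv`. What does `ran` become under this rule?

The rule splits by letter class: vowels +6, consonants +4.
For ran: r(cons)+4=v, a(vowel)+6=g, n(cons)+4=r.

vgr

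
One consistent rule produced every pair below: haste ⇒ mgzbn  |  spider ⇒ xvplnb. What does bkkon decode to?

In haste: h→m is +5, a→g is +6, s→z is +7, t→b is +8 — the shift increases by 1 each position. The shift increases by 1 at each position, starting from +5: 5, 6, 7, ….
Reversing it on bkkon: b−5=w, k−6=e, k−7=d, o−8=g, n−9=e.

wedge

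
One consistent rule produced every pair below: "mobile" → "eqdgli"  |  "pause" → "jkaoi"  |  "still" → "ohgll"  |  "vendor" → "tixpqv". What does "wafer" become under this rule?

mkbiv

m(12)→e(4) and o(14)→q(16) fit y≡19x+10 (mod 26); the inverse of 19 mod 26 is 11. Each letter's alphabet position (a=0..z=25) is mapped through 19·x+10 mod 26 — an affine cipher.
On wafer: w(22)→19·22+10≡12=m; a(0)→19·0+10≡10=k; f(5)→19·5+10≡1=b; e(4)→19·4+10≡8=i; r(17)→19·17+10≡21=v (all mod 26).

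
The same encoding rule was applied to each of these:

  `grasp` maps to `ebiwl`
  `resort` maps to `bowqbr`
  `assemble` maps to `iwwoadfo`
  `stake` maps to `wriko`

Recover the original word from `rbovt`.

This is an affine cipher: with a=0,…,z=25, each position x becomes (21x+8) mod 26.
Undoing it on rbovt: r(17)→5·(17−8)≡19=t; b(1)→5·(1−8)≡17=r; o(14)→5·(14−8)≡4=e; v(21)→5·(21−8)≡13=n; t(19)→5·(19−8)≡3=d (all mod 26).

trend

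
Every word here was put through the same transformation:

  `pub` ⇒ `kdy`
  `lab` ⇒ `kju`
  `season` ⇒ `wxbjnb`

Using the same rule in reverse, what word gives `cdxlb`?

The word is reversed, then every letter is shifted forward by 9.
Undoing it on cdxlb: shift back: c−9=t, d−9=u, x−9=o, l−9=c, b−9=s → tuocs; then reverse → scout.

scout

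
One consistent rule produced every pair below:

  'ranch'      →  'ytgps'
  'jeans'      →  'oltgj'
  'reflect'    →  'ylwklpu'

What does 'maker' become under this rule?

r(17)→y(24) and a(0)→t(19) fit y≡11x+19 (mod 26); the inverse of 11 mod 26 is 19. Each letter's alphabet position (a=0..z=25) is mapped through 11·x+19 mod 26 — an affine cipher.
On maker: m(12)→11·12+19≡21=v; a(0)→11·0+19≡19=t; k(10)→11·10+19≡25=z; e(4)→11·4+19≡11=l; r(17)→11·17+19≡24=y (all mod 26).

vtzly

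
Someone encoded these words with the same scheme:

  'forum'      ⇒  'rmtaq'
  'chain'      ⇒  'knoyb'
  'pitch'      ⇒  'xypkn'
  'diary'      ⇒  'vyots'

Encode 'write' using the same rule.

f(5)→r(17) and o(14)→m(12) fit y≡11x+14 (mod 26); the inverse of 11 mod 26 is 19. This is an affine cipher: with a=0,…,z=25, each position x becomes (11x+14) mod 26.
Applying it to write: w(22)→11·22+14≡22=w; r(17)→11·17+14≡19=t; i(8)→11·8+14≡24=y; t(19)→11·19+14≡15=p; e(4)→11·4+14≡6=g (all mod 26).

wtypg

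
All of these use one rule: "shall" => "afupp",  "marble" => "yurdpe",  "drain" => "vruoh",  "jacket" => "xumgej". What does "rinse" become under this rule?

rohae

This is an affine cipher: with a=0,…,z=25, each position x becomes (9x+20) mod 26.
On rinse: r(17)→9·17+20≡17=r; i(8)→9·8+20≡14=o; n(13)→9·13+20≡7=h; s(18)→9·18+20≡0=a; e(4)→9·4+20≡4=e (all mod 26).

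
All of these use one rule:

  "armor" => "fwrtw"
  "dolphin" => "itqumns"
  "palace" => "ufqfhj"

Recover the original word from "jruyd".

It's a constant shift of +5 (ROT5).
Undoing it on jruyd: j−5=e, r−5=m, u−5=p, y−5=t, d−5=y.

empty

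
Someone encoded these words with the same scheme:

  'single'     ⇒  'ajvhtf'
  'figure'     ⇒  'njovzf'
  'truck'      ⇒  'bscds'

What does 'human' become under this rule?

pvubv

Shifts by position in single: pos 0: s→a (+8), pos 1: i→j (+1), pos 2: n→v (+8), pos 3: g→h (+1) — repeating every 2. The shifts repeat in a cycle of length 2: positions 0,1,… shift by +8, +1, then the pattern repeats.
Applying it to human: h+8=p, u+1=v, m+8=u, a+1=b, n+8=v.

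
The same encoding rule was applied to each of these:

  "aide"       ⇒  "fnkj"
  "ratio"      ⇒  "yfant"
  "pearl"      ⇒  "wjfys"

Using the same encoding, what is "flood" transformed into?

Two shifts are in play — +5 for a/e/i/o/u, +7 for every other letter.
On flood: f(cons)+7=m, l(cons)+7=s, o(vowel)+5=t, o(vowel)+5=t, d(cons)+7=k.

msttk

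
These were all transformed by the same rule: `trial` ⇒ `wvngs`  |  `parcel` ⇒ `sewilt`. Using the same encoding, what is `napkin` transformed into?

qeuqpv

In trial: t→w is +3, r→v is +4, i→n is +5, a→g is +6 — the shift increases by 1 each position. The shift increases by 1 at each position, starting from +3: 3, 4, 5, ….
On napkin: n+3=q, a+4=e, p+5=u, k+6=q, i+7=p, n+8=v.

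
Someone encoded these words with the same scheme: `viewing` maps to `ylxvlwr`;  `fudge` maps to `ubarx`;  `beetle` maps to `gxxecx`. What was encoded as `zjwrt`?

v(21)→y(24) and i(8)→l(11) fit y≡23x+9 (mod 26); the inverse of 23 mod 26 is 17. This is an affine cipher: with a=0,…,z=25, each position x becomes (23x+9) mod 26.
Decoding zjwrt: z(25)→17·(25−9)≡12=m; j(9)→17·(9−9)≡0=a; w(22)→17·(22−9)≡13=n; r(17)→17·(17−9)≡6=g; t(19)→17·(19−9)≡14=o (all mod 26).

mango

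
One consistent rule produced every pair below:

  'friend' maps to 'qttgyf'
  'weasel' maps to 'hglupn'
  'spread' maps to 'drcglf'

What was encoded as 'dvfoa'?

stump

A repeating key of period 2 is used — shifts +11, +2 over and over.
Decoding dvfoa: d−11=s, v−2=t, f−11=u, o−2=m, a−11=p.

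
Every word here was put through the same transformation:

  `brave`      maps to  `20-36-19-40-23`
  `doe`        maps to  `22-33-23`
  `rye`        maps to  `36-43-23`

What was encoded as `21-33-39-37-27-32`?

cousin

Each letter is replaced by its alphabet position (a=1..z=26) + 18.
Undoing it on 21-33-39-37-27-32: 21→(21−18)÷1=3=c, 33→(33−18)÷1=15=o, 39→(39−18)÷1=21=u, 37→(37−18)÷1=19=s, 27→(27−18)÷1=9=i, 32→(32−18)÷1=14=n.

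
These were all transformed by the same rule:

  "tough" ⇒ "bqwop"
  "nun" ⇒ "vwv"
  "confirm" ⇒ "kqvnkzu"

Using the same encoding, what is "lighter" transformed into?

The shift depends on letter class: consonant t→b is +8, but vowel o→q is +2. Vowels shift forward by 2 and consonants shift forward by 8.
On lighter: l(cons)+8=t, i(vowel)+2=k, g(cons)+8=o, h(cons)+8=p, t(cons)+8=b, e(vowel)+2=g, r(cons)+8=z.

tkopbgz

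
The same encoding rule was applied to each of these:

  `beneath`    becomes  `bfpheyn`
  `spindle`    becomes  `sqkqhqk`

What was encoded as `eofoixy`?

endless

In beneath: b→b is +0, e→f is +1, n→p is +2, e→h is +3 — the shift increases by 1 each position. Letter i (0-indexed) is shifted by i+0, so successive shifts are 0, 1, 2, ….
Reversing it on eofoixy: e−0=e, o−1=n, f−2=d, o−3=l, i−4=e, x−5=s, y−6=s.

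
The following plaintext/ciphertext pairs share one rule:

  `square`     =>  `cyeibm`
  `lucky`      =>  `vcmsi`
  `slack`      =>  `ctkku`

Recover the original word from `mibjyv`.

carbon

Shifts by position in square: pos 0: s→c (+10), pos 1: q→y (+8), pos 2: u→e (+10), pos 3: a→i (+8) — repeating every 2. A repeating key of period 2 is used — shifts +10, +8 over and over.
Reversing it on mibjyv: m−10=c, i−8=a, b−10=r, j−8=b, y−10=o, v−8=n.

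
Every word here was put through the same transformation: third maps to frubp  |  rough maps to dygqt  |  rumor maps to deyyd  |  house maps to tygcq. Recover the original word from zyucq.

noise

Shifts by position in third: pos 0: t→f (+12), pos 1: h→r (+10), pos 2: i→u (+12), pos 3: r→b (+10) — repeating every 2. The shifts repeat in a cycle of length 2: positions 0,1,… shift by +12, +10, then the pattern repeats.
Decoding zyucq: z−12=n, y−10=o, u−12=i, c−10=s, q−12=e.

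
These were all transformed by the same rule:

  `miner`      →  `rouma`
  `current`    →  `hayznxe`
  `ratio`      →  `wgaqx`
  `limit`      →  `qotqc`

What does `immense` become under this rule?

In miner: m→r is +5, i→o is +6, n→u is +7, e→m is +8 — the shift increases by 1 each position. The shift increases by 1 at each position, starting from +5: 5, 6, 7, ….
Applying it to immense: i+5=n, m+6=s, m+7=t, e+8=m, n+9=w, s+10=c, e+11=p.

nstmwcp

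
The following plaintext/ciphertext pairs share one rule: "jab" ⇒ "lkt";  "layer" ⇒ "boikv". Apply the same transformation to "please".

ockovz

The output letters match the input read backwards, each shifted +10: jab reversed is baj. Two steps: reverse the string, then apply a Caesar shift of +10.
Applying it to please: reverse → esaelp; then shift: e+10=o, s+10=c, a+10=k, e+10=o, l+10=v, p+10=z.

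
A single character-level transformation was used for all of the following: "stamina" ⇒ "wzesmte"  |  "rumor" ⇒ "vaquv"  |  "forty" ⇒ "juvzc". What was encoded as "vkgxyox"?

recruit

Shifts by position in stamina: pos 0: s→w (+4), pos 1: t→z (+6), pos 2: a→e (+4), pos 3: m→s (+6) — repeating every 2. It's a Vigenère-style cipher with numeric key [4,6]: position i shifts by key[i mod 2].
Reversing it on vkgxyox: v−4=r, k−6=e, g−4=c, x−6=r, y−4=u, o−6=i, x−4=t.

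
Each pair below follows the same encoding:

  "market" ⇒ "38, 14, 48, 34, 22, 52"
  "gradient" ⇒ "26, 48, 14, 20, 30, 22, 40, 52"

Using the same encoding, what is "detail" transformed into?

m(#13)→38 and a(#1)→14: differences scale by 2, so n = 2·pos + 12. The formula is n = 2×(alphabet index, a=1) + 12.
Applying it to detail: d=4→20, e=5→22, t=20→52, a=1→14, i=9→30, l=12→36.

20, 22, 52, 14, 30, 36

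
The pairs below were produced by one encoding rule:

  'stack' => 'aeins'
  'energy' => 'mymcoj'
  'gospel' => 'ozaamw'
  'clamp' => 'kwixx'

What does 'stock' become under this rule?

Shifts by position in stack: pos 0: s→a (+8), pos 1: t→e (+11), pos 2: a→i (+8), pos 3: c→n (+11) — repeating every 2. It's a Vigenère-style cipher with numeric key [8,11]: position i shifts by key[i mod 2].
For stock: s+8=a, t+11=e, o+8=w, c+11=n, k+8=s.

aewns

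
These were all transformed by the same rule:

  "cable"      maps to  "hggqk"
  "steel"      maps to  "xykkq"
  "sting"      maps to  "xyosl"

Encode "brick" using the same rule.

gwohp

The shift depends on letter class: consonant c→h is +5, but vowel a→g is +6. Vowels shift forward by 6 and consonants shift forward by 5.
On brick: b(cons)+5=g, r(cons)+5=w, i(vowel)+6=o, c(cons)+5=h, k(cons)+5=p.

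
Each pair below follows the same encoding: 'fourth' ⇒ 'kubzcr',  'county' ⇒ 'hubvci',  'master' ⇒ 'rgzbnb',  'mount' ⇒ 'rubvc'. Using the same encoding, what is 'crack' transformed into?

hxhkt

In fourth: f→k is +5, o→u is +6, u→b is +7, r→z is +8 — the shift increases by 1 each position. Letter i (0-indexed) is shifted by i+5, so successive shifts are 5, 6, 7, ….
For crack: c+5=h, r+6=x, a+7=h, c+8=k, k+9=t.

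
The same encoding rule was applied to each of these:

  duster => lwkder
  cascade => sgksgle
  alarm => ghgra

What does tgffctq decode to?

napping

d(3)→l(11) and u(20)→w(22) fit y≡19x+6 (mod 26); the inverse of 19 mod 26 is 11. Treating letters as 0–25, the rule is x ↦ 19x + 6 (mod 26).
Decoding tgffctq: t(19)→11·(19−6)≡13=n; g(6)→11·(6−6)≡0=a; f(5)→11·(5−6)≡15=p; f(5)→11·(5−6)≡15=p; c(2)→11·(2−6)≡8=i; t(19)→11·(19−6)≡13=n; q(16)→11·(16−6)≡6=g (all mod 26).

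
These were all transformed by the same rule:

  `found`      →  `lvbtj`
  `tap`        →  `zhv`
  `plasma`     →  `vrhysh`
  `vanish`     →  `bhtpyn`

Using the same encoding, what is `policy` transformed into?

The shift depends on letter class: consonant f→l is +6, but vowel o→v is +7. Two shifts are in play — +7 for a/e/i/o/u, +6 for every other letter.
For policy: p(cons)+6=v, o(vowel)+7=v, l(cons)+6=r, i(vowel)+7=p, c(cons)+6=i, y(cons)+6=e.

vvrpie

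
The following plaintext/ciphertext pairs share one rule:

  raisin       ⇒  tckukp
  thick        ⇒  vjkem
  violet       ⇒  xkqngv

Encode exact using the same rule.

gzcev

Compare letters: r→t is +2, a→c is +2, i→k is +2 — a constant shift. It's a constant shift of +2 (ROT2).
Applying it to exact: e+2=g, x+2=z, a+2=c, c+2=e, t+2=v.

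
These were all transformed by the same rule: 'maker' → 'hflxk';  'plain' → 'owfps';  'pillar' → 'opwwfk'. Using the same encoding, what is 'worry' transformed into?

m(12)→h(7) and a(0)→f(5) fit y≡11x+5 (mod 26); the inverse of 11 mod 26 is 19. This is an affine cipher: with a=0,…,z=25, each position x becomes (11x+5) mod 26.
Applying it to worry: w(22)→11·22+5≡13=n; o(14)→11·14+5≡3=d; r(17)→11·17+5≡10=k; r(17)→11·17+5≡10=k; y(24)→11·24+5≡9=j (all mod 26).

ndkkj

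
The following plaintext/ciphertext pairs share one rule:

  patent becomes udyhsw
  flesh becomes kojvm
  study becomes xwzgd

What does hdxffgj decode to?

cascade

It's a Vigenère-style cipher with numeric key [5,3]: position i shifts by key[i mod 2].
Undoing it on hdxffgj: h−5=c, d−3=a, x−5=s, f−3=c, f−5=a, g−3=d, j−5=e.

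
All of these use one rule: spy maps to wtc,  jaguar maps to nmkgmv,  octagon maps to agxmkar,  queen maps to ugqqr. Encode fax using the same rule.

jmb

Two shifts are in play — +12 for a/e/i/o/u, +4 for every other letter.
Applying it to fax: f(cons)+4=j, a(vowel)+12=m, x(cons)+4=b.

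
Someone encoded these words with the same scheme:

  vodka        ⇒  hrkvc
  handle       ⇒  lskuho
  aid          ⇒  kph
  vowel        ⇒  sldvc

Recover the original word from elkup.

The output letters match the input read backwards, each shifted +7: vodka reversed is akdov. Read the word backwards and shift each letter +7.
Reversing it on elkup: shift back: e−7=x, l−7=e, k−7=d, u−7=n, p−7=i → xedni; then reverse → index.

index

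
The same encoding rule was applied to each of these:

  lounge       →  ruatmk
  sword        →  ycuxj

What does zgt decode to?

tan

This is a Caesar cipher with shift 6.
Reversing it on zgt: z−6=t, g−6=a, t−6=n.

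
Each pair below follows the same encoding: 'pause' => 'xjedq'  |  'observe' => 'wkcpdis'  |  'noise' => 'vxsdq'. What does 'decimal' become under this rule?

lnmtynz

Letter i (0-indexed) is shifted by i+8, so successive shifts are 8, 9, 10, ….
On decimal: d+8=l, e+9=n, c+10=m, i+11=t, m+12=y, a+13=n, l+14=z.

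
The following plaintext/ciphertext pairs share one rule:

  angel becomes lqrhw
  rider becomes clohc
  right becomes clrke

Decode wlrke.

Shifts by position in angel: pos 0: a→l (+11), pos 1: n→q (+3), pos 2: g→r (+11), pos 3: e→h (+3) — repeating every 2. A repeating key of period 2 is used — shifts +11, +3 over and over.
Decoding wlrke: w−11=l, l−3=i, r−11=g, k−3=h, e−11=t.

light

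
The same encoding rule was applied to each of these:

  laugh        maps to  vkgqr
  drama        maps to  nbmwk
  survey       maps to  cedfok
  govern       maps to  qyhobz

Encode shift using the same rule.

Shifts by position in laugh: pos 0: l→v (+10), pos 1: a→k (+10), pos 2: u→g (+12), pos 3: g→q (+10), pos 4: h→r (+10) — repeating every 3. A repeating key of period 3 is used — shifts +10, +10, +12 over and over.
Applying it to shift: s+10=c, h+10=r, i+12=u, f+10=p, t+10=d.

crupd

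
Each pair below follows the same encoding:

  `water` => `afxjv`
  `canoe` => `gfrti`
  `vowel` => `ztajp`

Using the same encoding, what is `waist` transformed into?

Shifts by position in water: pos 0: w→a (+4), pos 1: a→f (+5), pos 2: t→x (+4), pos 3: e→j (+5) — repeating every 2. A repeating key of period 2 is used — shifts +4, +5 over and over.
Applying it to waist: w+4=a, a+5=f, i+4=m, s+5=x, t+4=x.

afmxx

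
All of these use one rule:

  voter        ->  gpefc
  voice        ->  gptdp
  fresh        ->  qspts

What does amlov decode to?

Shifts by position in voter: pos 0: v→g (+11), pos 1: o→p (+1), pos 2: t→e (+11), pos 3: e→f (+1) — repeating every 2. The shifts repeat in a cycle of length 2: positions 0,1,… shift by +11, +1, then the pattern repeats.
Reversing it on amlov: a−11=p, m−1=l, l−11=a, o−1=n, v−11=k.

plank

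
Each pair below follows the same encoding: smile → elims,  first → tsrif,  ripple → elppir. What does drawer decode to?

reward

The output letters match the input read backwards: smile reversed is elims. It's just the letters in reverse order.
Reversing it on drawer: then reverse → reward.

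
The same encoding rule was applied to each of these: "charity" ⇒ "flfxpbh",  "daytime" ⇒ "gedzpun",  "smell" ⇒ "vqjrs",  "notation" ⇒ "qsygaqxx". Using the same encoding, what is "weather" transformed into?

zifzoma

In charity: c→f is +3, h→l is +4, a→f is +5, r→x is +6 — the shift increases by 1 each position. The shift increases by 1 at each position, starting from +3: 3, 4, 5, ….
For weather: w+3=z, e+4=i, a+5=f, t+6=z, h+7=o, e+8=m, r+9=a.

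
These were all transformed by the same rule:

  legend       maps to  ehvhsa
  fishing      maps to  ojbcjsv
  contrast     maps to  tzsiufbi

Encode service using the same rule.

l(11)→e(4) and e(4)→h(7) fit y≡7x+5 (mod 26); the inverse of 7 mod 26 is 15. This is an affine cipher: with a=0,…,z=25, each position x becomes (7x+5) mod 26.
For service: s(18)→7·18+5≡1=b; e(4)→7·4+5≡7=h; r(17)→7·17+5≡20=u; v(21)→7·21+5≡22=w; i(8)→7·8+5≡9=j; c(2)→7·2+5≡19=t; e(4)→7·4+5≡7=h (all mod 26).

bhuwjth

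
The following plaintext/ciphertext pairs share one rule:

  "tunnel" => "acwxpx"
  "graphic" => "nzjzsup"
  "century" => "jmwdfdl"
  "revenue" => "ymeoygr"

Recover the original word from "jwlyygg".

coconut

In tunnel: t→a is +7, u→c is +8, n→w is +9, n→x is +10 — the shift increases by 1 each position. The shift increases by 1 at each position, starting from +7: 7, 8, 9, ….
Reversing it on jwlyygg: j−7=c, w−8=o, l−9=c, y−10=o, y−11=n, g−12=u, g−13=t.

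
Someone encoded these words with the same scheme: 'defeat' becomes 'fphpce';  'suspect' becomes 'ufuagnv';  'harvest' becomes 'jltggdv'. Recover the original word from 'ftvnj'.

Shifts by position in defeat: pos 0: d→f (+2), pos 1: e→p (+11), pos 2: f→h (+2), pos 3: e→p (+11) — repeating every 2. It's a Vigenère-style cipher with numeric key [2,11]: position i shifts by key[i mod 2].
Undoing it on ftvnj: f−2=d, t−11=i, v−2=t, n−11=c, j−2=h.

ditch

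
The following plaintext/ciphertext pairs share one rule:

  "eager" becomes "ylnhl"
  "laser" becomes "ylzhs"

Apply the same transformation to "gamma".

The word is reversed, then every letter is shifted forward by 7.
On gamma: reverse → ammag; then shift: a+7=h, m+7=t, m+7=t, a+7=h, g+7=n.

htthn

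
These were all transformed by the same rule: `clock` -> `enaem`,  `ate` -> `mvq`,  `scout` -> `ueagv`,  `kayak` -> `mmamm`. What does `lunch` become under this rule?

The shift depends on letter class: consonant c→e is +2, but vowel o→a is +12. Two shifts are in play — +12 for a/e/i/o/u, +2 for every other letter.
For lunch: l(cons)+2=n, u(vowel)+12=g, n(cons)+2=p, c(cons)+2=e, h(cons)+2=j.

ngpej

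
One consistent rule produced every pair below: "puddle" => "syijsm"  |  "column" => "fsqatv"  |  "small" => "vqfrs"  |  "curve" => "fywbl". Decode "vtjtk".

The shift increases by 1 at each position, starting from +3: 3, 4, 5, ….
Reversing it on vtjtk: v−3=s, t−4=p, j−5=e, t−6=n, k−7=d.

spend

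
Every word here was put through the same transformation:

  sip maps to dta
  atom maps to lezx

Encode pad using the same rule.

alo

Compare letters: s→d is +11, i→t is +11, p→a is +11 — a constant shift. Each letter is shifted forward by 11 in the alphabet (a Caesar shift of +11).
On pad: p+11=a, a+11=l, d+11=o.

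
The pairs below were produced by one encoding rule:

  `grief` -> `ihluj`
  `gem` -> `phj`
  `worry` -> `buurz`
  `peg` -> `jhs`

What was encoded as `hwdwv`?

state

The output letters match the input read backwards, each shifted +3: grief reversed is feirg. The word is reversed, then every letter is shifted forward by 3.
Reversing it on hwdwv: shift back: h−3=e, w−3=t, d−3=a, w−3=t, v−3=s → etats; then reverse → state.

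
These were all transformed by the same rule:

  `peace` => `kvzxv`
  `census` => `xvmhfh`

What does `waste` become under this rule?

dzhgv

Each pair mirrors across the alphabet (p↔k, e↔v, a↔z): positions sum to 25. Each letter is replaced by its mirror in the alphabet: a↔z, b↔y, c↔x, and so on (the Atbash cipher).
Applying it to waste: w↔d, a↔z, s↔h, t↔g, e↔v.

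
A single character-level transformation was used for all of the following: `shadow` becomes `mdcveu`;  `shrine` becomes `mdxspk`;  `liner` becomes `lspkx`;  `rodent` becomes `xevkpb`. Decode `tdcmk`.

s(18)→m(12) and h(7)→d(3) fit y≡15x+2 (mod 26); the inverse of 15 mod 26 is 7. Each letter's alphabet position (a=0..z=25) is mapped through 15·x+2 mod 26 — an affine cipher.
Undoing it on tdcmk: t(19)→7·(19−2)≡15=p; d(3)→7·(3−2)≡7=h; c(2)→7·(2−2)≡0=a; m(12)→7·(12−2)≡18=s; k(10)→7·(10−2)≡4=e (all mod 26).

phase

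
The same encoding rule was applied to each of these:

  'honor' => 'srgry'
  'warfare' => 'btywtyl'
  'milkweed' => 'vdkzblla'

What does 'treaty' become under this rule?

h(7)→s(18) and o(14)→r(17) fit y≡11x+19 (mod 26); the inverse of 11 mod 26 is 19. Treating letters as 0–25, the rule is x ↦ 11x + 19 (mod 26).
For treaty: t(19)→11·19+19≡20=u; r(17)→11·17+19≡24=y; e(4)→11·4+19≡11=l; a(0)→11·0+19≡19=t; t(19)→11·19+19≡20=u; y(24)→11·24+19≡23=x (all mod 26).

uyltux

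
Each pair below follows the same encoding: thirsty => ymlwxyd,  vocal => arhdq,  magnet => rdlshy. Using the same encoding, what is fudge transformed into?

kxilh

The shift depends on letter class: consonant t→y is +5, but vowel i→l is +3. Vowels shift forward by 3 and consonants shift forward by 5.
On fudge: f(cons)+5=k, u(vowel)+3=x, d(cons)+5=i, g(cons)+5=l, e(vowel)+3=h.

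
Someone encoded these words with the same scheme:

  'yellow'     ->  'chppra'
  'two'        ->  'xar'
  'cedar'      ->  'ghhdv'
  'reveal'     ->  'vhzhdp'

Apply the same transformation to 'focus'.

jrgxw

The shift depends on letter class: consonant y→c is +4, but vowel e→h is +3. Two shifts are in play — +3 for a/e/i/o/u, +4 for every other letter.
On focus: f(cons)+4=j, o(vowel)+3=r, c(cons)+4=g, u(vowel)+3=x, s(cons)+4=w.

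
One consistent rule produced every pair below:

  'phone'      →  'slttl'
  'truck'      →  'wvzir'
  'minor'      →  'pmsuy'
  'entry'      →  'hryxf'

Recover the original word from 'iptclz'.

In phone: p→s is +3, h→l is +4, o→t is +5, n→t is +6 — the shift increases by 1 each position. Each letter shifts forward by (position + 3), i.e. 3, 4, 5, … — the shift grows by one for each successive letter.
Decoding iptclz: i−3=f, p−4=l, t−5=o, c−6=w, l−7=e, z−8=r.

flower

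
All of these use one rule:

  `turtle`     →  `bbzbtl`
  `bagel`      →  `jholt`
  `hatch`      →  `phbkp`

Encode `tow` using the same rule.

bve

Two shifts are in play — +7 for a/e/i/o/u, +8 for every other letter.
Applying it to tow: t(cons)+8=b, o(vowel)+7=v, w(cons)+8=e.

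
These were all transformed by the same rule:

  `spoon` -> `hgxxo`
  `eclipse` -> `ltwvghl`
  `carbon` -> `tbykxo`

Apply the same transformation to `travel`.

qybilw

s(18)→h(7) and p(15)→g(6) fit y≡9x+1 (mod 26); the inverse of 9 mod 26 is 3. This is an affine cipher: with a=0,…,z=25, each position x becomes (9x+1) mod 26.
On travel: t(19)→9·19+1≡16=q; r(17)→9·17+1≡24=y; a(0)→9·0+1≡1=b; v(21)→9·21+1≡8=i; e(4)→9·4+1≡11=l; l(11)→9·11+1≡22=w (all mod 26).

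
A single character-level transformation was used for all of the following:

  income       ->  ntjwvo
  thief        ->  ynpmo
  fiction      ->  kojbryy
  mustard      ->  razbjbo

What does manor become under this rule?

rguwa

In income: i→n is +5, n→t is +6, c→j is +7, o→w is +8 — the shift increases by 1 each position. The shift increases by 1 at each position, starting from +5: 5, 6, 7, ….
Applying it to manor: m+5=r, a+6=g, n+7=u, o+8=w, r+9=a.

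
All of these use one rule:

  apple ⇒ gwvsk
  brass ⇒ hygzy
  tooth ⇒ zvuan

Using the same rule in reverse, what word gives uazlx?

otter

Shifts by position in apple: pos 0: a→g (+6), pos 1: p→w (+7), pos 2: p→v (+6), pos 3: l→s (+7) — repeating every 2. A repeating key of period 2 is used — shifts +6, +7 over and over.
Reversing it on uazlx: u−6=o, a−7=t, z−6=t, l−7=e, x−6=r.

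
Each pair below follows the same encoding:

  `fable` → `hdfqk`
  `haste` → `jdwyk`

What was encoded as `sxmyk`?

quite

In fable: f→h is +2, a→d is +3, b→f is +4, l→q is +5 — the shift increases by 1 each position. The shift increases by 1 at each position, starting from +2: 2, 3, 4, ….
Reversing it on sxmyk: s−2=q, x−3=u, m−4=i, y−5=t, k−6=e.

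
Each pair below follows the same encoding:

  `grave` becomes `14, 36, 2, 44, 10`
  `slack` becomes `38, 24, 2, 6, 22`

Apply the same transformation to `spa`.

38, 32, 2

Each letter becomes 2×(its alphabet position, a=1..z=26).
On spa: s=19→38, p=16→32, a=1→2.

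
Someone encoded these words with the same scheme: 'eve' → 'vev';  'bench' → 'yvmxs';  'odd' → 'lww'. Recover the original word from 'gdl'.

This is the alphabet-reversal cipher (Atbash): a becomes z, b becomes y, etc.
Undoing it on gdl: g↔t, d↔w, l↔o.

two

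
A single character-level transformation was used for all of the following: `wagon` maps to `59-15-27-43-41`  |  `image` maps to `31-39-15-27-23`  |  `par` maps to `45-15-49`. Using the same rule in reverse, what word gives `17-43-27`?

bog

w(#23)→59 and a(#1)→15: differences scale by 2, so n = 2·pos + 13. Each letter becomes 2×(its alphabet position, a=1..z=26) + 13.
Undoing it on 17-43-27: 17→(17−13)÷2=2=b, 43→(43−13)÷2=15=o, 27→(27−13)÷2=7=g.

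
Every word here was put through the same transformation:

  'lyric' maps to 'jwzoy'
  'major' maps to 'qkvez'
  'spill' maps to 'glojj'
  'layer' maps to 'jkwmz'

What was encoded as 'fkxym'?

Each letter's alphabet position (a=0..z=25) is mapped through 7·x+10 mod 26 — an affine cipher.
Decoding fkxym: f(5)→15·(5−10)≡3=d; k(10)→15·(10−10)≡0=a; x(23)→15·(23−10)≡13=n; y(24)→15·(24−10)≡2=c; m(12)→15·(12−10)≡4=e (all mod 26).

dance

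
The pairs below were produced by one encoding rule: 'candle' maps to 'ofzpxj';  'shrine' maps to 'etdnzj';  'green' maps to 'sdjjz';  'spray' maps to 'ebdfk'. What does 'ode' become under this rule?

Two shifts are in play — +5 for a/e/i/o/u, +12 for every other letter.
On ode: o(vowel)+5=t, d(cons)+12=p, e(vowel)+5=j.

tpj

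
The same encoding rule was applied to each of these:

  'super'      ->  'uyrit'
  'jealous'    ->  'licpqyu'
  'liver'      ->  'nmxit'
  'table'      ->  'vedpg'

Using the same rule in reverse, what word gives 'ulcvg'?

share

Shifts by position in super: pos 0: s→u (+2), pos 1: u→y (+4), pos 2: p→r (+2), pos 3: e→i (+4) — repeating every 2. The shifts repeat in a cycle of length 2: positions 0,1,… shift by +2, +4, then the pattern repeats.
Reversing it on ulcvg: u−2=s, l−4=h, c−2=a, v−4=r, g−2=e.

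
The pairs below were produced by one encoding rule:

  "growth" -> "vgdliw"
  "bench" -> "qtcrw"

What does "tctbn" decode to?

This is a Caesar cipher with shift 15.
Decoding tctbn: t−15=e, c−15=n, t−15=e, b−15=m, n−15=y.

enemy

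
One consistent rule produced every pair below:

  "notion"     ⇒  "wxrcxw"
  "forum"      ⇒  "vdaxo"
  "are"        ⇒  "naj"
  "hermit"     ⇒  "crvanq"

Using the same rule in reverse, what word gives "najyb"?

spare

The output letters match the input read backwards, each shifted +9: notion reversed is noiton. Read the word backwards and shift each letter +9.
Undoing it on najyb: shift back: n−9=e, a−9=r, j−9=a, y−9=p, b−9=s → eraps; then reverse → spare.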